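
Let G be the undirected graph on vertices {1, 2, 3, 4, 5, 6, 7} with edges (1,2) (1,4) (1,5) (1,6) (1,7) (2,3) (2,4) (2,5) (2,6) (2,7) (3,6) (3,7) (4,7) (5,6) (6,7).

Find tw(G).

3

A width-3 tree decomposition is:
Bags: B1 = {2, 3, 6, 7}  B2 = {1, 2, 6, 7}  B3 = {1, 2, 4, 7}  B4 = {1, 2, 5, 6}
Tree: B1–B2, B2–B3, B2–B4
Every bag has size at most 4, so the width is 4 − 1 = 3 and tw(G) ≤ 3. On the other hand G contains the 4-clique {1, 2, 4, 7}. A clique must lie in a single bag of any decomposition, so no decomposition can have width below 3. Combining the bounds, tw(G) = 3.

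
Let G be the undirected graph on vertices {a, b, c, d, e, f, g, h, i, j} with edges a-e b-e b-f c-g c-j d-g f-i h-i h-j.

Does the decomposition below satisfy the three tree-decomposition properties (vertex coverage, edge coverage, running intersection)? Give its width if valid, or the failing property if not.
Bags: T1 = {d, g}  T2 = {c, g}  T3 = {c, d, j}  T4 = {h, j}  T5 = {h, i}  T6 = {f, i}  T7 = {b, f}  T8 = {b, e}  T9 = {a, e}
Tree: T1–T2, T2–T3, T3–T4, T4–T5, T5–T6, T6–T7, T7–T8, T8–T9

A tree decomposition must satisfy three properties: every vertex lies in some bag; for every edge, both endpoints lie together in some bag; and for every vertex, the bags containing it form a connected subtree. Here bags containing vertex d are not connected in the tree, so the decomposition is invalid.

No — bags containing vertex d are not connected in the tree.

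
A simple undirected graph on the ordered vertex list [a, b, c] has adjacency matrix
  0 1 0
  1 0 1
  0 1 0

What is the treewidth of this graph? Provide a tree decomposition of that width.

Treewidth 1.
One optimal decomposition is:
Bags: B1 = {b, c}  B2 = {a, b}
Tree: B1–B2

Every bag has size at most 2, so the width is 2 − 1 = 1 and tw(G) ≤ 1. G has an edge, so its treewidth is at least 1. Hence tw(G) = 1 exactly.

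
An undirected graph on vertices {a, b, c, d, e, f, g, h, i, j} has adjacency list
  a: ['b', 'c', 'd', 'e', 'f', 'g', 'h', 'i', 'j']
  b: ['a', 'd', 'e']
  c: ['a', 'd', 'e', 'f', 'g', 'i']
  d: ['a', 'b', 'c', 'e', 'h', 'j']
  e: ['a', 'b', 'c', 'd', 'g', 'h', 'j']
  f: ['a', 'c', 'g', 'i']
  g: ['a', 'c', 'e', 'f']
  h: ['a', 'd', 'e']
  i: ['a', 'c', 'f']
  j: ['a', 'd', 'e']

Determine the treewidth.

A width-3 tree decomposition is:
Bags: B1 = {a, c, f, g}  B2 = {a, c, e, g}  B3 = {a, c, d, e}  B4 = {a, c, f, i}  B5 = {a, d, e, h}  B6 = {a, d, e, j}  B7 = {a, b, d, e}
Tree: B1–B2, B2–B3, B1–B4, B3–B5, B5–B6, B6–B7
The largest bag has 4 vertices, giving width 3; this decomposition certifies tw(G) ≤ 3. For the lower bound, the 4 vertices {a, d, e, j} are pairwise adjacent, and any tree decomposition puts a clique entirely inside one bag — forcing width ≥ 3. Therefore the treewidth is 3.

3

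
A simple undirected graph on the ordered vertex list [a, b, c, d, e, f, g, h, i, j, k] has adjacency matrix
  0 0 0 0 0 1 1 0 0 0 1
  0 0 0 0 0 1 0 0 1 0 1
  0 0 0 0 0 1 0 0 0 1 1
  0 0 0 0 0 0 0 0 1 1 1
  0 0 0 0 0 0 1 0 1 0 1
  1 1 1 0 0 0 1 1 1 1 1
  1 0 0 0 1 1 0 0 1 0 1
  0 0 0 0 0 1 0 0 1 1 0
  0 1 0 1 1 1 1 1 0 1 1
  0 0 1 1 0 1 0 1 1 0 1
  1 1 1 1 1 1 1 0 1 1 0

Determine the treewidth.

3

A width-3 tree decomposition is:
Bags: B1 = {f, i, j, k}  B2 = {f, g, i, k}  B3 = {a, f, g, k}  B4 = {d, i, j, k}  B5 = {f, h, i, j}  B6 = {b, f, i, k}  B7 = {c, f, j, k}  B8 = {e, g, i, k}
Tree: B1–B2, B2–B3, B1–B4, B1–B5, B1–B6, B1–B7, B2–B8
The largest bag has 4 vertices, giving width 3; this decomposition certifies tw(G) ≤ 3. For the lower bound, the 4 vertices {f, h, i, j} are pairwise adjacent, and any tree decomposition puts a clique entirely inside one bag — forcing width ≥ 3. The upper and lower bounds meet at 3, so that is the treewidth.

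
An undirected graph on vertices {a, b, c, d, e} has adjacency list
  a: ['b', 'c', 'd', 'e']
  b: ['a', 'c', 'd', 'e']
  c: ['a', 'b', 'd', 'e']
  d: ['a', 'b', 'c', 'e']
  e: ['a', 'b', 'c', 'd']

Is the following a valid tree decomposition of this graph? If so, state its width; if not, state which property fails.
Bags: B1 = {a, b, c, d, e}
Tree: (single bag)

Yes; width 4.

Every vertex of G appears in some bag (union = {a, b, c, d, e}); every edge is covered by a bag; and for each vertex v the set of bags containing v is connected in the bag tree. The decomposition is therefore valid. The largest bag has 5 vertices, so the width is 4.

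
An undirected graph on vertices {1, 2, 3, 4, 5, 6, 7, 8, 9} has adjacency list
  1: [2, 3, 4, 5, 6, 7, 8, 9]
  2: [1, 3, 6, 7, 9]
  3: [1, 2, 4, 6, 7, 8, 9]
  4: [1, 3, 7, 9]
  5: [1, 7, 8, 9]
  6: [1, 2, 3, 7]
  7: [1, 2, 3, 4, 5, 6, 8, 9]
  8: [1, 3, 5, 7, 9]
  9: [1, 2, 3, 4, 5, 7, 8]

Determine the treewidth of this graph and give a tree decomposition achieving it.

Treewidth 4.
One such decomposition:
Bags: B1 = {1, 2, 3, 7, 9}  B2 = {1, 3, 7, 8, 9}  B3 = {1, 5, 7, 8, 9}  B4 = {1, 2, 3, 6, 7}  B5 = {1, 3, 4, 7, 9}
Tree: B1–B2, B2–B3, B1–B4, B1–B5

Each bag holds 5 vertices, so the decomposition has width 4, which upper-bounds the treewidth. Conversely, {1, 3, 7, 8, 9} is a clique of size 5, and the vertices of any clique must share a bag in every tree decomposition; so some bag has ≥ 5 vertices and tw(G) ≥ 4. Hence tw(G) = 4 exactly.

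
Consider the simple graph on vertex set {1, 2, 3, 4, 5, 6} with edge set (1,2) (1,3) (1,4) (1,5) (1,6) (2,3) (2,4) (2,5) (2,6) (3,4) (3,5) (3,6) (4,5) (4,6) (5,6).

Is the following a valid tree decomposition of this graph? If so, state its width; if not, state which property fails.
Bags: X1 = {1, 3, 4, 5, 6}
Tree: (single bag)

A tree decomposition must satisfy three properties: every vertex lies in some bag; for every edge, both endpoints lie together in some bag; and for every vertex, the bags containing it form a connected subtree. Here vertex 2 appears in no bag, so the decomposition is invalid.

No — vertex 2 appears in no bag.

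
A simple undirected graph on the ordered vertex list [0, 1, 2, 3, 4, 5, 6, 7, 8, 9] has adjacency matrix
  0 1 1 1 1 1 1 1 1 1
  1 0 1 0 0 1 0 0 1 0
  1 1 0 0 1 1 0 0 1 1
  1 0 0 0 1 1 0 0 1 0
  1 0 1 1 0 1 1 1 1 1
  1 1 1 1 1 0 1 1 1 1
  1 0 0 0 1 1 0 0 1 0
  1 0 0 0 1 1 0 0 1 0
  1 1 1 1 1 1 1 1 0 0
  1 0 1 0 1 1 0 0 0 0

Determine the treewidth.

4

A width-4 tree decomposition is:
Bags: B1 = {0, 4, 5, 6, 8}  B2 = {0, 2, 4, 5, 8}  B3 = {0, 2, 4, 5, 9}  B4 = {0, 3, 4, 5, 8}  B5 = {0, 4, 5, 7, 8}  B6 = {0, 1, 2, 5, 8}
Tree: B1–B2, B2–B3, B1–B4, B1–B5, B2–B6
The largest bag has 5 vertices, giving width 4; this decomposition certifies tw(G) ≤ 4. Conversely, {0, 1, 2, 5, 8} is a clique of size 5, and the vertices of any clique must share a bag in every tree decomposition; so some bag has ≥ 5 vertices and tw(G) ≥ 4. Combining the bounds, tw(G) = 4.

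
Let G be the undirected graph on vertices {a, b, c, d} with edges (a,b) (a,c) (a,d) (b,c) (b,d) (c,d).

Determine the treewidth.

A width-3 tree decomposition is:
Bags: B1 = {a, b, c, d}
Tree: (single bag)
A single bag containing all 4 vertices is trivially a valid decomposition of width 3. On the other hand G contains the 4-clique {a, b, c, d}. A clique must lie in a single bag of any decomposition, so no decomposition can have width below 3. Combining the bounds, tw(G) = 3.

3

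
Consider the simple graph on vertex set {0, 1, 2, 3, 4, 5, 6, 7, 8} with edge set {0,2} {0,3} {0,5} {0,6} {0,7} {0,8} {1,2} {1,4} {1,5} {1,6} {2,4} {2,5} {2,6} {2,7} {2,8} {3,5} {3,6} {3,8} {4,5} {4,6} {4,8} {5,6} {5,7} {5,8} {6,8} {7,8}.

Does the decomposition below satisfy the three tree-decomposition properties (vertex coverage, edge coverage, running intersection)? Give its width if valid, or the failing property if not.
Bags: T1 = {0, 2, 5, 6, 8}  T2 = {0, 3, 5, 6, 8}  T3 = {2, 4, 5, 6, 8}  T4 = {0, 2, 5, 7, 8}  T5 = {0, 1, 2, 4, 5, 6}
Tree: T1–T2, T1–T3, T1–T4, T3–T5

A tree decomposition must satisfy three properties: every vertex lies in some bag; for every edge, both endpoints lie together in some bag; and for every vertex, the bags containing it form a connected subtree. Here bags containing vertex 0 are not connected in the tree, so the decomposition is invalid.

No — bags containing vertex 0 are not connected in the tree.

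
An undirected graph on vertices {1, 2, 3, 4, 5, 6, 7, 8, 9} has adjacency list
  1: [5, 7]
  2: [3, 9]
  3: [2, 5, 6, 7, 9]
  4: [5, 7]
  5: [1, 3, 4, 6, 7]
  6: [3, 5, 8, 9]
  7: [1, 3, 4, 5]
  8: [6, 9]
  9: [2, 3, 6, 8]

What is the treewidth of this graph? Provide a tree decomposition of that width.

Each bag holds 3 vertices, so the decomposition has width 2, which upper-bounds the treewidth. For the lower bound, the 3 vertices {6, 8, 9} are pairwise adjacent, and any tree decomposition puts a clique entirely inside one bag — forcing width ≥ 2. Therefore the treewidth is 2.

Treewidth 2.
One such decomposition:
Bags: B1 = {3, 5, 7}  B2 = {3, 5, 6}  B3 = {3, 6, 9}  B4 = {1, 5, 7}  B5 = {2, 3, 9}  B6 = {6, 8, 9}  B7 = {4, 5, 7}
Tree: B1–B2, B2–B3, B1–B4, B3–B5, B3–B6, B1–B7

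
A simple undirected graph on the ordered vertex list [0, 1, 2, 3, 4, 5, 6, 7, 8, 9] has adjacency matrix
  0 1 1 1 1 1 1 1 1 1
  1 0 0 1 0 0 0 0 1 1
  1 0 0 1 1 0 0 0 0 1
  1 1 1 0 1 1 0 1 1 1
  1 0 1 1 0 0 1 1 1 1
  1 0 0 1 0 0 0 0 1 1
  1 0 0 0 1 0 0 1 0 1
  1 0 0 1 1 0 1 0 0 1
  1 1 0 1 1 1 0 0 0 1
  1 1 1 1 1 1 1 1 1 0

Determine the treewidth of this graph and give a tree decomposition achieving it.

Treewidth 4.
Bags: B1 = {0, 3, 4, 8, 9}  B2 = {0, 3, 4, 7, 9}  B3 = {0, 4, 6, 7, 9}  B4 = {0, 2, 3, 4, 9}  B5 = {0, 1, 3, 8, 9}  B6 = {0, 3, 5, 8, 9}
Tree: B1–B2, B2–B3, B2–B4, B1–B5, B5–B6

The largest bag has 5 vertices, giving width 4; this decomposition certifies tw(G) ≤ 4. On the other hand G contains the 5-clique {0, 1, 3, 8, 9}. A clique must lie in a single bag of any decomposition, so no decomposition can have width below 4. Hence tw(G) = 4 exactly.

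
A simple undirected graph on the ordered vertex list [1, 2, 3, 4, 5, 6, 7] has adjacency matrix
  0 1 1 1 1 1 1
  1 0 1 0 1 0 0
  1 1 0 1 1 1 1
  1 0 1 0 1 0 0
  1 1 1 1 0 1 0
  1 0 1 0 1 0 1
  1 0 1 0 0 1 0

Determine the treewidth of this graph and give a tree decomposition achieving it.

Treewidth 3.
Bags: B1 = {1, 3, 4, 5}  B2 = {1, 3, 5, 6}  B3 = {1, 3, 6, 7}  B4 = {1, 2, 3, 5}
Tree: B1–B2, B2–B3, B1–B4

Every bag has size at most 4, so the width is 4 − 1 = 3 and tw(G) ≤ 3. For the lower bound, the 4 vertices {1, 2, 3, 5} are pairwise adjacent, and any tree decomposition puts a clique entirely inside one bag — forcing width ≥ 3. Combining the bounds, tw(G) = 3.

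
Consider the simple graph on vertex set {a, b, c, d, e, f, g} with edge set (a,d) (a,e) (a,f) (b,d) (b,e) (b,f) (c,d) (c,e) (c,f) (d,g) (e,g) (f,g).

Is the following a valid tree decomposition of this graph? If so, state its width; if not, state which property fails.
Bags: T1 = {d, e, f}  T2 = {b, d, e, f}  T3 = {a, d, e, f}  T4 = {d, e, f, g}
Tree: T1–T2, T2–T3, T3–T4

A tree decomposition must satisfy three properties: every vertex lies in some bag; for every edge, both endpoints lie together in some bag; and for every vertex, the bags containing it form a connected subtree. Here vertex c appears in no bag, so the decomposition is invalid.

No — vertex c appears in no bag.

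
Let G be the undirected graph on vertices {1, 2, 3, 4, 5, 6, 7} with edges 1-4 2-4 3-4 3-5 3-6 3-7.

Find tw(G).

1

A width-1 tree decomposition is:
Bags: B1 = {3, 6}  B2 = {3, 4}  B3 = {3, 7}  B4 = {1, 4}  B5 = {3, 5}  B6 = {2, 4}
Tree: B1–B2, B1–B3, B2–B4, B3–B5, B2–B6
Each bag holds 2 vertices, so the decomposition has width 1, which upper-bounds the treewidth. G has an edge, so its treewidth is at least 1. The upper and lower bounds meet at 1, so that is the treewidth.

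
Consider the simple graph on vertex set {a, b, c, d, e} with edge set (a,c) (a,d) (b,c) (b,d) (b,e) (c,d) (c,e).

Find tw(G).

A width-2 tree decomposition is:
Bags: B1 = {b, c, e}  B2 = {b, c, d}  B3 = {a, c, d}
Tree: B1–B2, B2–B3
Every bag has size at most 3, so the width is 3 − 1 = 2 and tw(G) ≤ 2. Conversely, {a, c, d} is a clique of size 3, and the vertices of any clique must share a bag in every tree decomposition; so some bag has ≥ 3 vertices and tw(G) ≥ 2. The upper and lower bounds meet at 2, so that is the treewidth.

2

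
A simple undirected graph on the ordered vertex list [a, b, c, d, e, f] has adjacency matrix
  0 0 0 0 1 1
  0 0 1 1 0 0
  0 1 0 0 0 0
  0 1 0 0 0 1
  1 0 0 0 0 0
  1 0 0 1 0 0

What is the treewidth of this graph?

1

A width-1 tree decomposition is:
Bags: B1 = {b, c}  B2 = {b, d}  B3 = {d, f}  B4 = {a, f}  B5 = {a, e}
Tree: B1–B2, B2–B3, B3–B4, B4–B5
Each bag holds 2 vertices, so the decomposition has width 1, which upper-bounds the treewidth. Since G has at least one edge (e.g. c–b), it is not an edgeless graph, so tw(G) ≥ 1. Therefore the treewidth is 1.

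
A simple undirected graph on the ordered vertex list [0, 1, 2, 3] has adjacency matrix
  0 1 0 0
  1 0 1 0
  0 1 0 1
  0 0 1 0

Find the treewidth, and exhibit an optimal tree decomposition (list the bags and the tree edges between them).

Treewidth 1.
One optimal decomposition is:
Bags: B1 = {0, 1}  B2 = {1, 2}  B3 = {2, 3}
Tree: B1–B2, B2–B3

Each bag holds 2 vertices, so the decomposition has width 1, which upper-bounds the treewidth. Since G has at least one edge (e.g. 0–1), it is not an edgeless graph, so tw(G) ≥ 1. The upper and lower bounds meet at 1, so that is the treewidth.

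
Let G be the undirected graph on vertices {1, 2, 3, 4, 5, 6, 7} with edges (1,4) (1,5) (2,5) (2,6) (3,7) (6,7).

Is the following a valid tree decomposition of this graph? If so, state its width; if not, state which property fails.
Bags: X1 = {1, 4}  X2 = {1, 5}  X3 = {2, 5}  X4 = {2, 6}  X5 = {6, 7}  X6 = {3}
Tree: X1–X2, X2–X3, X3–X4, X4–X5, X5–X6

No — edge (7,3) lies in no bag.

A tree decomposition must satisfy three properties: every vertex lies in some bag; for every edge, both endpoints lie together in some bag; and for every vertex, the bags containing it form a connected subtree. Here edge (7,3) lies in no bag, so the decomposition is invalid.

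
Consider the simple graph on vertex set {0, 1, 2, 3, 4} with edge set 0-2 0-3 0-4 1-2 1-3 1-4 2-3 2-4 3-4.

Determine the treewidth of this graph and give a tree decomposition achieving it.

Treewidth 3.
One optimal decomposition is:
Bags: B1 = {1, 2, 3, 4}  B2 = {0, 2, 3, 4}
Tree: B1–B2

Each bag holds 4 vertices, so the decomposition has width 3, which upper-bounds the treewidth. On the other hand G contains the 4-clique {0, 2, 3, 4}. A clique must lie in a single bag of any decomposition, so no decomposition can have width below 3. Combining the bounds, tw(G) = 3.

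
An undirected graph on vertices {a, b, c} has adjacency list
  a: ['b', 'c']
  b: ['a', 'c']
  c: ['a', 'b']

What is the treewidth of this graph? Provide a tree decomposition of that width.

Treewidth 2.
One such decomposition:
Bags: B1 = {a, b, c}
Tree: (single bag)

A single bag containing all 3 vertices is trivially a valid decomposition of width 2. On the other hand G contains the 3-clique {a, b, c}. A clique must lie in a single bag of any decomposition, so no decomposition can have width below 2. Therefore the treewidth is 2.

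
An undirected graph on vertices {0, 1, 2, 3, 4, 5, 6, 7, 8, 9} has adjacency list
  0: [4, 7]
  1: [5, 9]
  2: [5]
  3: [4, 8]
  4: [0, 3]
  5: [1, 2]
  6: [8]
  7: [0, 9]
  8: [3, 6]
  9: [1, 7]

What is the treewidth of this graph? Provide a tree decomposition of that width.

Treewidth 1.
One such decomposition:
Bags: B1 = {6, 8}  B2 = {3, 8}  B3 = {3, 4}  B4 = {0, 4}  B5 = {0, 7}  B6 = {7, 9}  B7 = {1, 9}  B8 = {1, 5}  B9 = {2, 5}
Tree: B1–B2, B2–B3, B3–B4, B4–B5, B5–B6, B6–B7, B7–B8, B8–B9

Every bag has size at most 2, so the width is 2 − 1 = 1 and tw(G) ≤ 1. Any graph with an edge has treewidth ≥ 1, and G has the edge 6–8. Combining the bounds, tw(G) = 1.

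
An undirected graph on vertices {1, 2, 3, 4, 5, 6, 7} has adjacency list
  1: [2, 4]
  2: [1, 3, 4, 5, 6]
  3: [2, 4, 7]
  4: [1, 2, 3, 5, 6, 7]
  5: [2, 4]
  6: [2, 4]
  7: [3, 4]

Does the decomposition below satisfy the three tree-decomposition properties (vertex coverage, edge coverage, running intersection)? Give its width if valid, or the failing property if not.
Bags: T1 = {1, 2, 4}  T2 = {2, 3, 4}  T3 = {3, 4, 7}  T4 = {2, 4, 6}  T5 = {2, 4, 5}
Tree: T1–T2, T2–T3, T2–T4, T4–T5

Every vertex of G appears in some bag (union = {1, 2, 3, 4, 5, 6, 7}); every edge is covered by a bag; and for each vertex v the set of bags containing v is connected in the bag tree. The decomposition is therefore valid. The largest bag has 3 vertices, so the width is 2.

Yes; width 2.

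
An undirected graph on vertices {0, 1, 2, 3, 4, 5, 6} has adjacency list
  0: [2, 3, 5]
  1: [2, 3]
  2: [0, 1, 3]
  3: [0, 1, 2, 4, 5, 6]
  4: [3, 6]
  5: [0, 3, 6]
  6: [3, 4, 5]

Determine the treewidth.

A width-2 tree decomposition is:
Bags: B1 = {3, 5, 6}  B2 = {0, 3, 5}  B3 = {0, 2, 3}  B4 = {3, 4, 6}  B5 = {1, 2, 3}
Tree: B1–B2, B2–B3, B1–B4, B3–B5
The largest bag has 3 vertices, giving width 2; this decomposition certifies tw(G) ≤ 2. On the other hand G contains the 3-clique {0, 2, 3}. A clique must lie in a single bag of any decomposition, so no decomposition can have width below 2. The upper and lower bounds meet at 2, so that is the treewidth.

2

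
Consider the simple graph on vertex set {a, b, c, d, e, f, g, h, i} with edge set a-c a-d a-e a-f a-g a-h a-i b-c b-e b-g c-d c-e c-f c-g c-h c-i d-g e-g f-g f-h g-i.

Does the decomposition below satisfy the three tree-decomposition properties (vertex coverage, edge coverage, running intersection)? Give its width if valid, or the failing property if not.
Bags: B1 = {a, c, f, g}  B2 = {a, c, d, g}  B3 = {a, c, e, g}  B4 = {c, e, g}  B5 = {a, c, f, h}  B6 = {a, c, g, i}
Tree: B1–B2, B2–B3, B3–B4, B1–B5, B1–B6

A tree decomposition must satisfy three properties: every vertex lies in some bag; for every edge, both endpoints lie together in some bag; and for every vertex, the bags containing it form a connected subtree. Here vertex b appears in no bag, so the decomposition is invalid.

No — vertex b appears in no bag.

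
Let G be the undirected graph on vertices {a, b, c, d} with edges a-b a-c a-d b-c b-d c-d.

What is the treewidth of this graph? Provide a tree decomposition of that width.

Treewidth 3.
One such decomposition:
Bags: B1 = {a, b, c, d}
Tree: (single bag)

With just one bag of size 4, the width is 4 − 1 = 3, so tw(G) ≤ 3. Conversely, {a, b, c, d} is a clique of size 4, and the vertices of any clique must share a bag in every tree decomposition; so some bag has ≥ 4 vertices and tw(G) ≥ 3. Therefore the treewidth is 3.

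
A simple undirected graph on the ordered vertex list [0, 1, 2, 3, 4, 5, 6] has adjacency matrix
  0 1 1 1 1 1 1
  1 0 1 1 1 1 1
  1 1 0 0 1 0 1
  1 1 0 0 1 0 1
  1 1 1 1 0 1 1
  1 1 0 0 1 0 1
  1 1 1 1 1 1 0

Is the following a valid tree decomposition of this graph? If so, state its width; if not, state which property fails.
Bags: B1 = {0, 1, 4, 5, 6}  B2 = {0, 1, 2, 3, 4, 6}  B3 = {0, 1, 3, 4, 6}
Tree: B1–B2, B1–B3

A tree decomposition must satisfy three properties: every vertex lies in some bag; for every edge, both endpoints lie together in some bag; and for every vertex, the bags containing it form a connected subtree. Here bags containing vertex 3 are not connected in the tree, so the decomposition is invalid.

No — bags containing vertex 3 are not connected in the tree.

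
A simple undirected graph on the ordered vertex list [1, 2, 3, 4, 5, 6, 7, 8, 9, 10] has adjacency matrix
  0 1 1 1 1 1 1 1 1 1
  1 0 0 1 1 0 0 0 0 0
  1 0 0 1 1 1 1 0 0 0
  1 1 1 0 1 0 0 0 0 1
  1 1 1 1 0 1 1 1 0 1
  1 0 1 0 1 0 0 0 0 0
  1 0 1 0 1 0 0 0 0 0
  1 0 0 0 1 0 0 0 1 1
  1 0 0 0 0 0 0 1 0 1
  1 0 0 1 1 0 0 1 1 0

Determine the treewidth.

3

A width-3 tree decomposition is:
Bags: B1 = {1, 4, 5, 10}  B2 = {1, 3, 4, 5}  B3 = {1, 5, 8, 10}  B4 = {1, 2, 4, 5}  B5 = {1, 3, 5, 7}  B6 = {1, 3, 5, 6}  B7 = {1, 8, 9, 10}
Tree: B1–B2, B1–B3, B1–B4, B2–B5, B5–B6, B3–B7
The largest bag has 4 vertices, giving width 3; this decomposition certifies tw(G) ≤ 3. For the lower bound, the 4 vertices {1, 8, 9, 10} are pairwise adjacent, and any tree decomposition puts a clique entirely inside one bag — forcing width ≥ 3. Hence tw(G) = 3 exactly.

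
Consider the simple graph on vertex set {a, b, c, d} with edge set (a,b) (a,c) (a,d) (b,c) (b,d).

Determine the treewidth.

2

A width-2 tree decomposition is:
Bags: B1 = {a, b, d}  B2 = {a, b, c}
Tree: B1–B2
The largest bag has 3 vertices, giving width 2; this decomposition certifies tw(G) ≤ 2. For the lower bound, the 3 vertices {a, b, d} are pairwise adjacent, and any tree decomposition puts a clique entirely inside one bag — forcing width ≥ 2. Hence tw(G) = 2 exactly.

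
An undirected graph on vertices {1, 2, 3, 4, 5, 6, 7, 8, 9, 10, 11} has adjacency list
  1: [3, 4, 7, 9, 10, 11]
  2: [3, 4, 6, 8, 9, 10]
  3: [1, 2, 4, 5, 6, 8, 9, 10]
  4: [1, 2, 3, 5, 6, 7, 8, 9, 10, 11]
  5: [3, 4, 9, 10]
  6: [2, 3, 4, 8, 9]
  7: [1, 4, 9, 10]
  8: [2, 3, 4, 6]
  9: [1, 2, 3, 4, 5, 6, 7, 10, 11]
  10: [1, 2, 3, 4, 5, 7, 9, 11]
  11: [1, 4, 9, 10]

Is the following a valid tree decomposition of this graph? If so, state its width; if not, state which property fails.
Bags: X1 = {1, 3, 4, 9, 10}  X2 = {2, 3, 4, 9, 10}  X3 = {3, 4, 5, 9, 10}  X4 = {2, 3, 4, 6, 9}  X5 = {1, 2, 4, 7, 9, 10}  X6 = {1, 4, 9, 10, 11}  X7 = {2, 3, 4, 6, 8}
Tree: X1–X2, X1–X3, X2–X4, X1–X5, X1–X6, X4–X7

No — bags containing vertex 2 are not connected in the tree.

A tree decomposition must satisfy three properties: every vertex lies in some bag; for every edge, both endpoints lie together in some bag; and for every vertex, the bags containing it form a connected subtree. Here bags containing vertex 2 are not connected in the tree, so the decomposition is invalid.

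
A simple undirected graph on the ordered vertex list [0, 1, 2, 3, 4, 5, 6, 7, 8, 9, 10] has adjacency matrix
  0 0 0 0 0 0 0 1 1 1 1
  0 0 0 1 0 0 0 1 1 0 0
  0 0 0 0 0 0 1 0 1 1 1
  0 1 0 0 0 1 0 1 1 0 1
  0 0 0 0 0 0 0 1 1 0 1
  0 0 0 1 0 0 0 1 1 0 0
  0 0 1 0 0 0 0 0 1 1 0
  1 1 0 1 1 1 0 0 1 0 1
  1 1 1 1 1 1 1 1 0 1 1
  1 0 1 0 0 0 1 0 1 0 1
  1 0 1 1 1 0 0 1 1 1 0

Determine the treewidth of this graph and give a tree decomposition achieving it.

Treewidth 3.
One optimal decomposition is:
Bags: B1 = {3, 5, 7, 8}  B2 = {3, 7, 8, 10}  B3 = {4, 7, 8, 10}  B4 = {1, 3, 7, 8}  B5 = {0, 7, 8, 10}  B6 = {0, 8, 9, 10}  B7 = {2, 8, 9, 10}  B8 = {2, 6, 8, 9}
Tree: B1–B2, B2–B3, B1–B4, B2–B5, B5–B6, B6–B7, B7–B8

The largest bag has 4 vertices, giving width 3; this decomposition certifies tw(G) ≤ 3. For the lower bound, the 4 vertices {0, 8, 9, 10} are pairwise adjacent, and any tree decomposition puts a clique entirely inside one bag — forcing width ≥ 3. Hence tw(G) = 3 exactly.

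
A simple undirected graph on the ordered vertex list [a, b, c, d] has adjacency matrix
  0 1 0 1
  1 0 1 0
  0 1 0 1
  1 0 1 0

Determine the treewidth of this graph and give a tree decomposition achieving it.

Each bag holds 3 vertices, so the decomposition has width 2, which upper-bounds the treewidth. For the lower bound, G contains the cycle b–a–d–c–b, so G is not a forest; only forests have treewidth ≤ 1, hence tw(G) ≥ 2. Hence tw(G) = 2 exactly.

Treewidth 2.
One optimal decomposition is:
Bags: B1 = {a, b, d}  B2 = {b, c, d}
Tree: B1–B2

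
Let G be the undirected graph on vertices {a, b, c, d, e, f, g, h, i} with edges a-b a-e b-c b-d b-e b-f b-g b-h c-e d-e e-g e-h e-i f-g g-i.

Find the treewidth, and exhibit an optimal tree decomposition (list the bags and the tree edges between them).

Treewidth 2.
Bags: B1 = {b, c, e}  B2 = {b, e, g}  B3 = {a, b, e}  B4 = {b, d, e}  B5 = {e, g, i}  B6 = {b, f, g}  B7 = {b, e, h}
Tree: B1–B2, B2–B3, B1–B4, B2–B5, B2–B6, B1–B7

Each bag holds 3 vertices, so the decomposition has width 2, which upper-bounds the treewidth. On the other hand G contains the 3-clique {b, d, e}. A clique must lie in a single bag of any decomposition, so no decomposition can have width below 2. The upper and lower bounds meet at 2, so that is the treewidth.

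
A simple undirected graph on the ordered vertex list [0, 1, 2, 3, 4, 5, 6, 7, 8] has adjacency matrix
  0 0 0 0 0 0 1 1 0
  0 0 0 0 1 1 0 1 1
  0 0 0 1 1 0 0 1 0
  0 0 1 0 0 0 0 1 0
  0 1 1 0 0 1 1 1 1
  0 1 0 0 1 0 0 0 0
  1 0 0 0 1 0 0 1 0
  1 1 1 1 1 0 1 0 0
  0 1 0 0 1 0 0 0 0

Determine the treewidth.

2

A width-2 tree decomposition is:
Bags: B1 = {1, 4, 7}  B2 = {1, 4, 5}  B3 = {4, 6, 7}  B4 = {0, 6, 7}  B5 = {1, 4, 8}  B6 = {2, 4, 7}  B7 = {2, 3, 7}
Tree: B1–B2, B1–B3, B3–B4, B1–B5, B1–B6, B6–B7
Every bag has size at most 3, so the width is 3 − 1 = 2 and tw(G) ≤ 2. Conversely, {0, 6, 7} is a clique of size 3, and the vertices of any clique must share a bag in every tree decomposition; so some bag has ≥ 3 vertices and tw(G) ≥ 2. Combining the bounds, tw(G) = 2.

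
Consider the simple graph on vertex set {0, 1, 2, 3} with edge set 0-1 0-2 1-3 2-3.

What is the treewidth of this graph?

2

A width-2 tree decomposition is:
Bags: B1 = {0, 2, 3}  B2 = {0, 1, 3}
Tree: B1–B2
Each bag holds 3 vertices, so the decomposition has width 2, which upper-bounds the treewidth. For the lower bound, G contains the cycle 3–2–0–1–3, so G is not a forest; only forests have treewidth ≤ 1, hence tw(G) ≥ 2. Therefore the treewidth is 2.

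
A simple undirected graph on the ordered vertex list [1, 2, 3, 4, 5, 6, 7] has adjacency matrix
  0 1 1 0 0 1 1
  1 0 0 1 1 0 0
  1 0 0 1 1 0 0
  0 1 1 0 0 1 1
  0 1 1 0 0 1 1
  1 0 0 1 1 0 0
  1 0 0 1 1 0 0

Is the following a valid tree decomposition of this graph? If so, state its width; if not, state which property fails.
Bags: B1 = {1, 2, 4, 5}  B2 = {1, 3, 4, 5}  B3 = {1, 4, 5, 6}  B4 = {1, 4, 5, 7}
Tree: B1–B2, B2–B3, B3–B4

Checking the three conditions: (i) the bags cover all of {1, 2, 3, 4, 5, 6, 7}; (ii) for each edge, some bag contains both endpoints; (iii) the bags containing any fixed vertex form a subtree. All hold, so the decomposition is valid with width 4 − 1 = 3.

Yes; width 3.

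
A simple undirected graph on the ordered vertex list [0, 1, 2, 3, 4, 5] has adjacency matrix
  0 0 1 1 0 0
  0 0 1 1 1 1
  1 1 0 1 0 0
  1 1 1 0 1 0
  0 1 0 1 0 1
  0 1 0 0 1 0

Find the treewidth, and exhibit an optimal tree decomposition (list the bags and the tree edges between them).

Treewidth 2.
One optimal decomposition is:
Bags: B1 = {1, 2, 3}  B2 = {1, 3, 4}  B3 = {1, 4, 5}  B4 = {0, 2, 3}
Tree: B1–B2, B2–B3, B1–B4

Each bag holds 3 vertices, so the decomposition has width 2, which upper-bounds the treewidth. On the other hand G contains the 3-clique {0, 2, 3}. A clique must lie in a single bag of any decomposition, so no decomposition can have width below 2. Hence tw(G) = 2 exactly.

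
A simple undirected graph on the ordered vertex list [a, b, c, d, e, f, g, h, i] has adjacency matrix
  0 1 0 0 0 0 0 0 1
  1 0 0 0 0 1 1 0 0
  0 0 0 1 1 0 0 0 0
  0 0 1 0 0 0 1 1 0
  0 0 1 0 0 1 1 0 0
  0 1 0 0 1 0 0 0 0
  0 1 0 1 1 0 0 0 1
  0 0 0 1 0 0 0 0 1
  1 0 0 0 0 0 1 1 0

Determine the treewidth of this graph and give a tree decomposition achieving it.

Treewidth 3.
One such decomposition:
Bags: B1 = {a, b, h, i}  B2 = {b, g, h, i}  B3 = {b, d, g, h}  B4 = {b, d, f, g}  B5 = {d, e, f, g}  B6 = {c, d, e, f}
Tree: B1–B2, B2–B3, B3–B4, B4–B5, B5–B6

The largest bag has 4 vertices, giving width 3; this decomposition certifies tw(G) ≤ 3. For the lower bound: the 4 vertex sets {a,h,i}, {b}, {g}, {c,d,e,f} are disjoint, each induces a connected subgraph, and every pair is joined by at least one edge of G. Contracting each set to a single vertex therefore yields K_{4} as a minor, and since treewidth is minor-monotone, tw(G) ≥ tw(K_{4}) = 3. Hence tw(G) = 3 exactly.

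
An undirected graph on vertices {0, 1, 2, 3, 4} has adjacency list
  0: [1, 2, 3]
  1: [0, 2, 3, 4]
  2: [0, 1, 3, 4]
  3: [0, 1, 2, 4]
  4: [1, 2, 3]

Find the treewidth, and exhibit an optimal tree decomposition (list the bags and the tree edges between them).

Each bag holds 4 vertices, so the decomposition has width 3, which upper-bounds the treewidth. On the other hand G contains the 4-clique {0, 1, 2, 3}. A clique must lie in a single bag of any decomposition, so no decomposition can have width below 3. The upper and lower bounds meet at 3, so that is the treewidth.

Treewidth 3.
One optimal decomposition is:
Bags: B1 = {0, 1, 2, 3}  B2 = {1, 2, 3, 4}
Tree: B1–B2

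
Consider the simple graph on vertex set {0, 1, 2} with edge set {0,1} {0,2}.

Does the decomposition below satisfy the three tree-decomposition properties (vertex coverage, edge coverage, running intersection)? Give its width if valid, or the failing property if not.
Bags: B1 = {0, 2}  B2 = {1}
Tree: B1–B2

No — edge (0,1) lies in no bag.

A tree decomposition must satisfy three properties: every vertex lies in some bag; for every edge, both endpoints lie together in some bag; and for every vertex, the bags containing it form a connected subtree. Here edge (0,1) lies in no bag, so the decomposition is invalid.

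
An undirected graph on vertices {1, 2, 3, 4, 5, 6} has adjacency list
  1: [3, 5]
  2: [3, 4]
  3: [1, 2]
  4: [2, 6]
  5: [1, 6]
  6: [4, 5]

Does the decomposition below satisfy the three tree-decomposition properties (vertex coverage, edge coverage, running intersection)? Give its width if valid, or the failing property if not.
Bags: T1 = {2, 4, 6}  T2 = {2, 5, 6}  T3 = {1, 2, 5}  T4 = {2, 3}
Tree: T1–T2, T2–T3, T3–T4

A tree decomposition must satisfy three properties: every vertex lies in some bag; for every edge, both endpoints lie together in some bag; and for every vertex, the bags containing it form a connected subtree. Here edge (1,3) lies in no bag, so the decomposition is invalid.

No — edge (1,3) lies in no bag.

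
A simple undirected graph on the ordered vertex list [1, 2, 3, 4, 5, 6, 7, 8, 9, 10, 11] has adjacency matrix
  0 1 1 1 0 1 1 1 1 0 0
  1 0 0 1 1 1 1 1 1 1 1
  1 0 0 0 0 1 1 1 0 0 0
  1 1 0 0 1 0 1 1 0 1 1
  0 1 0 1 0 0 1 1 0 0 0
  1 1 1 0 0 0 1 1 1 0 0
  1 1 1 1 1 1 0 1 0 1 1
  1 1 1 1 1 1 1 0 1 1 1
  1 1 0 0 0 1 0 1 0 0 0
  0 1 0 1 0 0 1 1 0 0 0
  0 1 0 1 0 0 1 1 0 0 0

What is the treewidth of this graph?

A width-4 tree decomposition is:
Bags: B1 = {1, 2, 6, 7, 8}  B2 = {1, 2, 4, 7, 8}  B3 = {1, 3, 6, 7, 8}  B4 = {2, 4, 7, 8, 11}  B5 = {1, 2, 6, 8, 9}  B6 = {2, 4, 7, 8, 10}  B7 = {2, 4, 5, 7, 8}
Tree: B1–B2, B1–B3, B2–B4, B1–B5, B2–B6, B4–B7
Every bag has size at most 5, so the width is 5 − 1 = 4 and tw(G) ≤ 4. On the other hand G contains the 5-clique {1, 2, 6, 8, 9}. A clique must lie in a single bag of any decomposition, so no decomposition can have width below 4. Hence tw(G) = 4 exactly.

4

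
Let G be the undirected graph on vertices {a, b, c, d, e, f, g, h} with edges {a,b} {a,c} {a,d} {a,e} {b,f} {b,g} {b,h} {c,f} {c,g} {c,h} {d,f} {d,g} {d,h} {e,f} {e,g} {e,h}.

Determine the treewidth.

4

A width-4 tree decomposition is:
Bags: B1 = {b, c, d, e, f}  B2 = {b, c, d, e, h}  B3 = {b, c, d, e, g}  B4 = {a, b, c, d, e}
Tree: B1–B2, B2–B3, B3–B4
Every bag has size at most 5, so the width is 5 − 1 = 4 and tw(G) ≤ 4. For the lower bound: the 5 vertex sets {c,f}, {e,h}, {b,g}, {d}, {a} are disjoint, each induces a connected subgraph, and every pair is joined by at least one edge of G. Contracting each set to a single vertex therefore yields K_{5} as a minor, and since treewidth is minor-monotone, tw(G) ≥ tw(K_{5}) = 4. Combining the bounds, tw(G) = 4.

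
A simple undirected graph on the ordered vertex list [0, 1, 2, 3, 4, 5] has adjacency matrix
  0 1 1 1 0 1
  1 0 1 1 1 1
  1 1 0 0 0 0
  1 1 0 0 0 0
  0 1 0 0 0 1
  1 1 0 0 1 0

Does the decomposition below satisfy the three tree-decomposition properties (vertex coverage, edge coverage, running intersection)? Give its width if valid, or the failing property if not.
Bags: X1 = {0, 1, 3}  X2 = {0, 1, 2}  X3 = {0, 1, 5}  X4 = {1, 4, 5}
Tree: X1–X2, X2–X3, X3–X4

Yes; width 2.

Checking the three conditions: (i) the bags cover all of {0, 1, 2, 3, 4, 5}; (ii) for each edge, some bag contains both endpoints; (iii) the bags containing any fixed vertex form a subtree. All hold, so the decomposition is valid with width 3 − 1 = 2.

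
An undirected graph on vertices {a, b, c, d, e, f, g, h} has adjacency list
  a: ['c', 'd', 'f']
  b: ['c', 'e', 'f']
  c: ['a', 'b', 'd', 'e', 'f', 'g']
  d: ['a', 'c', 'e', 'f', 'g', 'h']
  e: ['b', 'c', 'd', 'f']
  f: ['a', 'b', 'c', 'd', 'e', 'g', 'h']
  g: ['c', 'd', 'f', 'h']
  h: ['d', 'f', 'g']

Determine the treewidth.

3

A width-3 tree decomposition is:
Bags: B1 = {c, d, f, g}  B2 = {a, c, d, f}  B3 = {c, d, e, f}  B4 = {b, c, e, f}  B5 = {d, f, g, h}
Tree: B1–B2, B2–B3, B3–B4, B1–B5
The largest bag has 4 vertices, giving width 3; this decomposition certifies tw(G) ≤ 3. For the lower bound, the 4 vertices {d, f, g, h} are pairwise adjacent, and any tree decomposition puts a clique entirely inside one bag — forcing width ≥ 3. Combining the bounds, tw(G) = 3.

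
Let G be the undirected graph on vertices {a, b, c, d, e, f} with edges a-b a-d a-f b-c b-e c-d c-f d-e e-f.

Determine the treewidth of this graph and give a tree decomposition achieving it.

Treewidth 3.
Bags: B1 = {b, c, d, f}  B2 = {b, d, e, f}  B3 = {a, b, d, f}
Tree: B1–B2, B2–B3

Each bag holds 4 vertices, so the decomposition has width 3, which upper-bounds the treewidth. For the lower bound: the 4 vertex sets {c,d}, {e,f}, {b}, {a} are disjoint, each induces a connected subgraph, and every pair is joined by at least one edge of G. Contracting each set to a single vertex therefore yields K_{4} as a minor, and since treewidth is minor-monotone, tw(G) ≥ tw(K_{4}) = 3. Combining the bounds, tw(G) = 3.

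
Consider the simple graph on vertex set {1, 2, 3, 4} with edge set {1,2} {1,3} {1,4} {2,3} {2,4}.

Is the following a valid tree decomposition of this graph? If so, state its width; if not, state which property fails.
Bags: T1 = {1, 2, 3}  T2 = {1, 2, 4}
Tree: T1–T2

Every vertex of G appears in some bag (union = {1, 2, 3, 4}); every edge is covered by a bag; and for each vertex v the set of bags containing v is connected in the bag tree. The decomposition is therefore valid. The largest bag has 3 vertices, so the width is 2.

Yes; width 2.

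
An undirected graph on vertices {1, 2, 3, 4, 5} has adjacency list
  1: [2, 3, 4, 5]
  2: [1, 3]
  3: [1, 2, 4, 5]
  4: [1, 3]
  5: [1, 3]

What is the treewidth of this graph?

A width-2 tree decomposition is:
Bags: B1 = {1, 2, 3}  B2 = {1, 3, 5}  B3 = {1, 3, 4}
Tree: B1–B2, B1–B3
The largest bag has 3 vertices, giving width 2; this decomposition certifies tw(G) ≤ 2. On the other hand G contains the 3-clique {1, 2, 3}. A clique must lie in a single bag of any decomposition, so no decomposition can have width below 2. Hence tw(G) = 2 exactly.

2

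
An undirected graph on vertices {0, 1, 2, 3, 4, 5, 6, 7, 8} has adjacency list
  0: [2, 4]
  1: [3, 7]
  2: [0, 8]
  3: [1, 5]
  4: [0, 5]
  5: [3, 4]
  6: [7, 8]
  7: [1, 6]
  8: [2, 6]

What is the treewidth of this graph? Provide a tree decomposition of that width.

Treewidth 2.
One such decomposition:
Bags: B1 = {1, 3, 5}  B2 = {1, 5, 7}  B3 = {5, 6, 7}  B4 = {5, 6, 8}  B5 = {2, 5, 8}  B6 = {0, 2, 5}  B7 = {0, 4, 5}
Tree: B1–B2, B2–B3, B3–B4, B4–B5, B5–B6, B6–B7

Each bag holds 3 vertices, so the decomposition has width 2, which upper-bounds the treewidth. The edges 5–3–1–7–6–8–2–0–4–5 form a cycle, so G is not a tree and its treewidth is at least 2. The upper and lower bounds meet at 2, so that is the treewidth.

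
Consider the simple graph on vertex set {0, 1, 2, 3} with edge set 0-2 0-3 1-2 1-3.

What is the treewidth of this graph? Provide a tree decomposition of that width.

The largest bag has 3 vertices, giving width 2; this decomposition certifies tw(G) ≤ 2. For the lower bound, G contains the cycle 1–3–0–2–1, so G is not a forest; only forests have treewidth ≤ 1, hence tw(G) ≥ 2. Therefore the treewidth is 2.

Treewidth 2.
One such decomposition:
Bags: B1 = {0, 1, 3}  B2 = {0, 1, 2}
Tree: B1–B2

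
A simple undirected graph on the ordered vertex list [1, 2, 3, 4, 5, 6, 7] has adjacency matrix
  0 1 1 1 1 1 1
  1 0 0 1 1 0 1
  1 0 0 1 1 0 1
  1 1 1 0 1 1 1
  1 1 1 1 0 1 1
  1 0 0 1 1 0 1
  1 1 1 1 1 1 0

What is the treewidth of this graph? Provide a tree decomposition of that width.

Treewidth 4.
Bags: B1 = {1, 4, 5, 6, 7}  B2 = {1, 2, 4, 5, 7}  B3 = {1, 3, 4, 5, 7}
Tree: B1–B2, B2–B3

The largest bag has 5 vertices, giving width 4; this decomposition certifies tw(G) ≤ 4. Conversely, {1, 2, 4, 5, 7} is a clique of size 5, and the vertices of any clique must share a bag in every tree decomposition; so some bag has ≥ 5 vertices and tw(G) ≥ 4. Combining the bounds, tw(G) = 4.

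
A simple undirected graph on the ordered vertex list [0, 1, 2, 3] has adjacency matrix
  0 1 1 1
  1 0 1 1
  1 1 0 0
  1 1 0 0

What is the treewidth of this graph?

2

A width-2 tree decomposition is:
Bags: B1 = {0, 1, 2}  B2 = {0, 1, 3}
Tree: B1–B2
The largest bag has 3 vertices, giving width 2; this decomposition certifies tw(G) ≤ 2. Conversely, {0, 1, 2} is a clique of size 3, and the vertices of any clique must share a bag in every tree decomposition; so some bag has ≥ 3 vertices and tw(G) ≥ 2. Therefore the treewidth is 2.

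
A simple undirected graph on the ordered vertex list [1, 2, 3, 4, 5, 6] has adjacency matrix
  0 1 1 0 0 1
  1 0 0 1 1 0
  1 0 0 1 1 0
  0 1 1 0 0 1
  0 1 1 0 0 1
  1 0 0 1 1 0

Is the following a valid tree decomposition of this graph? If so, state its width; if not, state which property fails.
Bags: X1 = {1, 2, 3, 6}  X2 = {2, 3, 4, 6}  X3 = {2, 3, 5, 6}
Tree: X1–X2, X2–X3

Checking the three conditions: (i) the bags cover all of {1, 2, 3, 4, 5, 6}; (ii) for each edge, some bag contains both endpoints; (iii) the bags containing any fixed vertex form a subtree. All hold, so the decomposition is valid with width 4 − 1 = 3.

Yes; width 3.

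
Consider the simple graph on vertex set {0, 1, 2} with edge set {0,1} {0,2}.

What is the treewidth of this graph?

A width-1 tree decomposition is:
Bags: B1 = {0, 1}  B2 = {0, 2}
Tree: B1–B2
Every bag has size at most 2, so the width is 2 − 1 = 1 and tw(G) ≤ 1. Any graph with an edge has treewidth ≥ 1, and G has the edge 1–0. The upper and lower bounds meet at 1, so that is the treewidth.

1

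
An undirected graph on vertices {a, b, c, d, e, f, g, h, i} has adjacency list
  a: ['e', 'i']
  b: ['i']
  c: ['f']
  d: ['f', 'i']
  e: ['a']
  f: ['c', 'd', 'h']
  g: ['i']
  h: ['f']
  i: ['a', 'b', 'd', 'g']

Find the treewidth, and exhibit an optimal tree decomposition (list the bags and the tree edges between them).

Each bag holds 2 vertices, so the decomposition has width 1, which upper-bounds the treewidth. G has an edge, so its treewidth is at least 1. Therefore the treewidth is 1.

Treewidth 1.
One such decomposition:
Bags: B1 = {f, h}  B2 = {d, f}  B3 = {d, i}  B4 = {b, i}  B5 = {a, i}  B6 = {c, f}  B7 = {g, i}  B8 = {a, e}
Tree: B1–B2, B2–B3, B3–B4, B4–B5, B2–B6, B5–B7, B5–B8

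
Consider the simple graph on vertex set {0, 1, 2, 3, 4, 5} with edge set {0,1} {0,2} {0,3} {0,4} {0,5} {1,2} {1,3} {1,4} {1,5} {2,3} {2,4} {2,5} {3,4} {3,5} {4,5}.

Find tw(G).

A width-5 tree decomposition is:
Bags: B1 = {0, 1, 2, 3, 4, 5}
Tree: (single bag)
With just one bag of size 6, the width is 6 − 1 = 5, so tw(G) ≤ 5. For the lower bound, the 6 vertices {0, 1, 2, 3, 4, 5} are pairwise adjacent, and any tree decomposition puts a clique entirely inside one bag — forcing width ≥ 5. Hence tw(G) = 5 exactly.

5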